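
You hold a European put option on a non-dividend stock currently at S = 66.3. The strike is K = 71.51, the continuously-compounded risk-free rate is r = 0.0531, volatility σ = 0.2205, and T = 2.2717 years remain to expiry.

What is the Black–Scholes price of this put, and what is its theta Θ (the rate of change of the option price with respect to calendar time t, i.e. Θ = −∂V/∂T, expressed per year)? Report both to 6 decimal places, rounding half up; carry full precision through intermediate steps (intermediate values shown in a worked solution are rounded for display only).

σ√T = 0.2205·√2.2717 = 0.332341
d₁ = (ln(S/K) + (r+σ²/2)T) / (σ√T) = (ln(66.3/71.51) + (0.0531+0.2205²/2)·2.2717) / 0.332341 = (-0.075647 + 0.175853) / 0.332341 = 0.301513
d₂ = d₁ − σ√T = 0.301513 − 0.332341 = -0.030828
e^{−rT} = e^{−0.0531·2.2717} = 0.886364
N(−d₁) = 0.381512,  N(−d₂) = 0.512297
Put price V = K·e^{−rT}·N(−d₂) − S·N(−d₁) = 32.471366 − 25.294223 = 7.177143
φ(d₁) = (1/√(2π))·e^{−d₁²/2} = 0.381214
Θ = −S·φ(d₁)·σ/(2√T) + r·K·e^{−rT}·N(−d₂) = −1.848783 + 1.724230 = -0.124553

price = 7.177143
Θ = -0.124553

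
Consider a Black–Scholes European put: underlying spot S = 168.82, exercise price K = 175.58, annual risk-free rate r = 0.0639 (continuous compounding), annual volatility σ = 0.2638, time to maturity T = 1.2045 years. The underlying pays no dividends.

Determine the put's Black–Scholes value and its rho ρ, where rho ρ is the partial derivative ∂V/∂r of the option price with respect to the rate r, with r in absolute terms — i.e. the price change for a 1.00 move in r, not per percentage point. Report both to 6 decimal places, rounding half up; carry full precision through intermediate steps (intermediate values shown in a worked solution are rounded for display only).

σ√T = 0.2638·√1.2045 = 0.289520
d₁ = (ln(S/K) + (r+σ²/2)T) / (σ√T) = (ln(168.82/175.58) + (0.0639+0.2638²/2)·1.2045) / 0.289520 = (-0.039262 + 0.118878) / 0.289520 = 0.274996
d₂ = d₁ − σ√T = 0.274996 − 0.289520 = -0.014524
e^{−rT} = e^{−0.0639·1.2045} = 0.925920
N(−d₁) = 0.391660,  N(−d₂) = 0.505794
Put price V = K·e^{−rT}·N(−d₂) − S·N(−d₁) = 82.228468 − 66.120006 = 16.108462
ρ = −K·T·e^{−rT}·N(−d₂) = -99.044190

price = 16.108462
ρ = -99.044190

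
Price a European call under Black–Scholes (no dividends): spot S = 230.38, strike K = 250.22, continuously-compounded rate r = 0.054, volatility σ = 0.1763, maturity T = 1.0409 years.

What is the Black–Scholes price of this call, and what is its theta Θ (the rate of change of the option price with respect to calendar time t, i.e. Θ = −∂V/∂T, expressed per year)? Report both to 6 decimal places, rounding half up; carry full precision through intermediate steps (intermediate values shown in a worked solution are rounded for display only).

price = 13.827738
Θ = -13.119703

σ√T = 0.1763·√1.0409 = 0.179869
d₁ = (ln(S/K) + (r+σ²/2)T) / (σ√T) = (ln(230.38/250.22) + (0.054+0.1763²/2)·1.0409) / 0.179869 = (-0.082610 + 0.072385) / 0.179869 = -0.056849
d₂ = d₁ − σ√T = -0.056849 − 0.179869 = -0.236718
e^{−rT} = e^{−0.054·1.0409} = 0.945342
N(d₁) = 0.477333,  N(d₂) = 0.406438
Call price V = S·N(d₁) − K·e^{−rT}·N(d₂) = 109.967936 − 96.140199 = 13.827738
φ(d₁) = (1/√(2π))·e^{−d₁²/2} = 0.398298
Θ = −S·φ(d₁)·σ/(2√T) − r·K·e^{−rT}·N(d₂) = −7.928132 − 5.191571 = -13.119703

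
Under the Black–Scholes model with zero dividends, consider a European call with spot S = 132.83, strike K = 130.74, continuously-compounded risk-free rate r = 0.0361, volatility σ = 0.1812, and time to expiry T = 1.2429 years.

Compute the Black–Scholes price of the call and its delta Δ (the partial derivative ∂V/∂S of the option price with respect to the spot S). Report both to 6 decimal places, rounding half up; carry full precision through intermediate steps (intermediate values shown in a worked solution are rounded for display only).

price = 14.748528
Δ = 0.656019

σ√T = 0.1812·√1.2429 = 0.202012
d₁ = (ln(S/K) + (r+σ²/2)T) / (σ√T) = (ln(132.83/130.74) + (0.0361+0.1812²/2)·1.2429) / 0.202012 = (0.015859 + 0.065273) / 0.202012 = 0.401623
d₂ = d₁ − σ√T = 0.401623 − 0.202012 = 0.199612
e^{−rT} = e^{−0.0361·1.2429} = 0.956123
N(d₁) = 0.656019,  N(d₂) = 0.579108
Call price V = S·N(d₁) − K·e^{−rT}·N(d₂) = 87.139044 − 72.390516 = 14.748528
Δ = N(d₁) = 0.656019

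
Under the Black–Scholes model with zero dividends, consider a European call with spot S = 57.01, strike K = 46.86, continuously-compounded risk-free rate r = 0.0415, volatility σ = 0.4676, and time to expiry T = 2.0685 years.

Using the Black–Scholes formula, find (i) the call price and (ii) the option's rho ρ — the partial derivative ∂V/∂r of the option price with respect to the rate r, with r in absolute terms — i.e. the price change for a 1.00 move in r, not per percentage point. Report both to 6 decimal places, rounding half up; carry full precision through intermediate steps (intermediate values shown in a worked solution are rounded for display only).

σ√T = 0.4676·√2.0685 = 0.672515
d₁ = (ln(S/K) + (r+σ²/2)T) / (σ√T) = (ln(57.01/46.86) + (0.0415+0.4676²/2)·2.0685) / 0.672515 = (0.196062 + 0.311981) / 0.672515 = 0.755438
d₂ = d₁ − σ√T = 0.755438 − 0.672515 = 0.082922
e^{−rT} = e^{−0.0415·2.0685} = 0.917739
N(d₁) = 0.775007,  N(d₂) = 0.533043
Call price V = S·N(d₁) − K·e^{−rT}·N(d₂) = 44.183138 − 22.923649 = 21.259488
ρ = K·T·e^{−rT}·N(d₂) = 47.417569

price = 21.259488
ρ = 47.417569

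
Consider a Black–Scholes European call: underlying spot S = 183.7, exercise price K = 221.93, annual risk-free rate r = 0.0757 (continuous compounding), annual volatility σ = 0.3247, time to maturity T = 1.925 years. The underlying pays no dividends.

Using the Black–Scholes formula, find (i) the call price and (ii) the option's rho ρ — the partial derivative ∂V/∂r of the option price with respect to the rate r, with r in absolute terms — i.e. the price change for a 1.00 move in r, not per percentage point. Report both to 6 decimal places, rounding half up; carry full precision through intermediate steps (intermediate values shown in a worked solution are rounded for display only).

σ√T = 0.3247·√1.925 = 0.450503
d₁ = (ln(S/K) + (r+σ²/2)T) / (σ√T) = (ln(183.7/221.93) + (0.0757+0.3247²/2)·1.925) / 0.450503 = (-0.189058 + 0.247199) / 0.450503 = 0.129058
d₂ = d₁ − σ√T = 0.129058 − 0.450503 = -0.321445
e^{−rT} = e^{−0.0757·1.925} = 0.864398
N(d₁) = 0.551344,  N(d₂) = 0.373937
Call price V = S·N(d₁) − K·e^{−rT}·N(d₂) = 101.281903 − 71.734396 = 29.547508
ρ = K·T·e^{−rT}·N(d₂) = 138.088712

price = 29.547508
ρ = 138.088712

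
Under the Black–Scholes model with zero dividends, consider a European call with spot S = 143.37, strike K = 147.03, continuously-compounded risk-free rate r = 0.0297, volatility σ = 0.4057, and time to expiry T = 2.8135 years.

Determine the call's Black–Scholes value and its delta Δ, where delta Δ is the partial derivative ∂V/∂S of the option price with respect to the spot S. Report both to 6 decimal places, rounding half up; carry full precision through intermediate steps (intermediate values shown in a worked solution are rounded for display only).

price = 41.296240
Δ = 0.664946

σ√T = 0.4057·√2.8135 = 0.680501
d₁ = (ln(S/K) + (r+σ²/2)T) / (σ√T) = (ln(143.37/147.03) + (0.0297+0.4057²/2)·2.8135) / 0.680501 = (-0.025208 + 0.315101) / 0.680501 = 0.426000
d₂ = d₁ − σ√T = 0.426000 − 0.680501 = -0.254500
e^{−rT} = e^{−0.0297·2.8135} = 0.919835
N(d₁) = 0.664946,  N(d₂) = 0.399555
Call price V = S·N(d₁) − K·e^{−rT}·N(d₂) = 95.333339 − 54.037099 = 41.296240
Δ = N(d₁) = 0.664946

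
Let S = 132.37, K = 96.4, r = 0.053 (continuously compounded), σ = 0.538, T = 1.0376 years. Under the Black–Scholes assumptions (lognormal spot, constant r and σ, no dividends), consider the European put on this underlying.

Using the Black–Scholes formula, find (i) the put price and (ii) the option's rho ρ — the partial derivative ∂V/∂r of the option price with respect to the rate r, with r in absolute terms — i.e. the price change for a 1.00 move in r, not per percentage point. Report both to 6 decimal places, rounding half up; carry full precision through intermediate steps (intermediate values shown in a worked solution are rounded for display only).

price = 8.730862
ρ = -32.449493

σ√T = 0.538·√1.0376 = 0.548021
d₁ = (ln(S/K) + (r+σ²/2)T) / (σ√T) = (ln(132.37/96.4) + (0.053+0.538²/2)·1.0376) / 0.548021 = (0.317095 + 0.205156) / 0.548021 = 0.952976
d₂ = d₁ − σ√T = 0.952976 − 0.548021 = 0.404955
e^{−rT} = e^{−0.053·1.0376} = 0.946492
N(−d₁) = 0.170301,  N(−d₂) = 0.342755
Put price V = K·e^{−rT}·N(−d₂) − S·N(−d₁) = 31.273606 − 22.542743 = 8.730862
ρ = −K·T·e^{−rT}·N(−d₂) = -32.449493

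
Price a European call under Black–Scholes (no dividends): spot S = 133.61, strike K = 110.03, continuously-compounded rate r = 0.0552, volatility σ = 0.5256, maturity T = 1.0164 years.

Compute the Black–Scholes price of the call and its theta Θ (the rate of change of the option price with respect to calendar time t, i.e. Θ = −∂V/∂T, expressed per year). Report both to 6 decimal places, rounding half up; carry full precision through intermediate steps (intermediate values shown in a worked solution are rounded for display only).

σ√T = 0.5256·√1.0164 = 0.529892
d₁ = (ln(S/K) + (r+σ²/2)T) / (σ√T) = (ln(133.61/110.03) + (0.0552+0.5256²/2)·1.0164) / 0.529892 = (0.194172 + 0.196498) / 0.529892 = 0.737263
d₂ = d₁ − σ√T = 0.737263 − 0.529892 = 0.207371
e^{−rT} = e^{−0.0552·1.0164} = 0.945440
N(d₁) = 0.769519,  N(d₂) = 0.582140
Call price V = S·N(d₁) − K·e^{−rT}·N(d₂) = 102.815424 − 60.558111 = 42.257314
φ(d₁) = (1/√(2π))·e^{−d₁²/2} = 0.304003
Θ = −S·φ(d₁)·σ/(2√T) − r·K·e^{−rT}·N(d₂) = −10.587906 − 3.342808 = -13.930713

price = 42.257314
Θ = -13.930713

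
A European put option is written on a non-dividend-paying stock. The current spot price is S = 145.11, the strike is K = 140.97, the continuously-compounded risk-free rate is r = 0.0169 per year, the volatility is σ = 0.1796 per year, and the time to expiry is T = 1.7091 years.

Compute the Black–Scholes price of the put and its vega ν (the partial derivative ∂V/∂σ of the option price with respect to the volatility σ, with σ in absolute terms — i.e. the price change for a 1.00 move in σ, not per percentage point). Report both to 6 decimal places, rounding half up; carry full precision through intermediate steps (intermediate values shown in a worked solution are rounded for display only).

σ√T = 0.1796·√1.7091 = 0.234796
d₁ = (ln(S/K) + (r+σ²/2)T) / (σ√T) = (ln(145.11/140.97) + (0.0169+0.1796²/2)·1.7091) / 0.234796 = (0.028945 + 0.056448) / 0.234796 = 0.363692
d₂ = d₁ − σ√T = 0.363692 − 0.234796 = 0.128896
e^{−rT} = e^{−0.0169·1.7091} = 0.971529
N(−d₁) = 0.358044,  N(−d₂) = 0.448720
Put price V = K·e^{−rT}·N(−d₂) − S·N(−d₁) = 61.455105 − 51.955775 = 9.499329
φ(d₁) = (1/√(2π))·e^{−d₁²/2} = 0.373411
ν = S·φ(d₁)·√T = 70.838393

price = 9.499329
ν = 70.838393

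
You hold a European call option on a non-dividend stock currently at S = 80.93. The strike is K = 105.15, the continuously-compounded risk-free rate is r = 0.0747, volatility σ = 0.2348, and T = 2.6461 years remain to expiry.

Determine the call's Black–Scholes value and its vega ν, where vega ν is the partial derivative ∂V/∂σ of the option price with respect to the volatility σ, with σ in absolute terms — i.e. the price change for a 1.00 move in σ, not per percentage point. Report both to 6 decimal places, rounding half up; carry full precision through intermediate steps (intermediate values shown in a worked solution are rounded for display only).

σ√T = 0.2348·√2.6461 = 0.381945
d₁ = (ln(S/K) + (r+σ²/2)T) / (σ√T) = (ln(80.93/105.15) + (0.0747+0.2348²/2)·2.6461) / 0.381945 = (-0.261803 + 0.270605) / 0.381945 = 0.023044
d₂ = d₁ − σ√T = 0.023044 − 0.381945 = -0.358902
e^{−rT} = e^{−0.0747·2.6461} = 0.820646
N(d₁) = 0.509192,  N(d₂) = 0.359834
Call price V = S·N(d₁) − K·e^{−rT}·N(d₂) = 41.208936 − 31.050435 = 10.158501
φ(d₁) = (1/√(2π))·e^{−d₁²/2} = 0.398836
ν = S·φ(d₁)·√T = 52.505817

price = 10.158501
ν = 52.505817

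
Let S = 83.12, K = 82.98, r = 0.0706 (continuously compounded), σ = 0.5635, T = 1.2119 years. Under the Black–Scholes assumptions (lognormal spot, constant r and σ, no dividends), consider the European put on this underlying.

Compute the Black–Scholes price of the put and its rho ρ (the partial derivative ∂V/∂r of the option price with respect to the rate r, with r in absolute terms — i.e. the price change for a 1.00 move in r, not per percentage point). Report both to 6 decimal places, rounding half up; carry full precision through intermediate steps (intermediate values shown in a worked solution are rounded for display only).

σ√T = 0.5635·√1.2119 = 0.620336
d₁ = (ln(S/K) + (r+σ²/2)T) / (σ√T) = (ln(83.12/82.98) + (0.0706+0.5635²/2)·1.2119) / 0.620336 = (0.001686 + 0.277969) / 0.620336 = 0.450811
d₂ = d₁ − σ√T = 0.450811 − 0.620336 = -0.169525
e^{−rT} = e^{−0.0706·1.2119} = 0.917998
N(−d₁) = 0.326063,  N(−d₂) = 0.567308
Put price V = K·e^{−rT}·N(−d₂) − S·N(−d₁) = 43.214976 − 27.102345 = 16.112631
ρ = −K·T·e^{−rT}·N(−d₂) = -52.372229

price = 16.112631
ρ = -52.372229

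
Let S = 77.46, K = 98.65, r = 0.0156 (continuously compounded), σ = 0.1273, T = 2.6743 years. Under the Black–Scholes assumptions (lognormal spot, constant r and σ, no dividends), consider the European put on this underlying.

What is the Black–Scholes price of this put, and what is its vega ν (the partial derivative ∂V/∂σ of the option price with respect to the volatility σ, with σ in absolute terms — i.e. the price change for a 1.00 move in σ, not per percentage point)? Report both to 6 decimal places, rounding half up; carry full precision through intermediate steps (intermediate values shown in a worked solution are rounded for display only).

σ√T = 0.1273·√2.6743 = 0.208177
d₁ = (ln(S/K) + (r+σ²/2)T) / (σ√T) = (ln(77.46/98.65) + (0.0156+0.1273²/2)·2.6743) / 0.208177 = (-0.241817 + 0.063388) / 0.208177 = -0.857099
d₂ = d₁ − σ√T = -0.857099 − 0.208177 = -1.065276
e^{−rT} = e^{−0.0156·2.6743} = 0.959139
N(−d₁) = 0.804305,  N(−d₂) = 0.856625
Put price V = K·e^{−rT}·N(−d₂) − S·N(−d₁) = 81.053026 − 62.301457 = 18.751569
φ(d₁) = (1/√(2π))·e^{−d₁²/2} = 0.276306
ν = S·φ(d₁)·√T = 35.000338

price = 18.751569
ν = 35.000338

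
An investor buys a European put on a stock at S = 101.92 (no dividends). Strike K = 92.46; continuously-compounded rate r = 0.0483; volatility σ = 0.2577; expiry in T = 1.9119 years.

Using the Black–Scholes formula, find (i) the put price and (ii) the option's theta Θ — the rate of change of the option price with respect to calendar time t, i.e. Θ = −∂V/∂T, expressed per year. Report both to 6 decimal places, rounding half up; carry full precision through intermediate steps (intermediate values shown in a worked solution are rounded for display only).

price = 6.156728
Θ = -1.471239

σ√T = 0.2577·√1.9119 = 0.356326
d₁ = (ln(S/K) + (r+σ²/2)T) / (σ√T) = (ln(101.92/92.46) + (0.0483+0.2577²/2)·1.9119) / 0.356326 = (0.097412 + 0.155829) / 0.356326 = 0.710701
d₂ = d₁ − σ√T = 0.710701 − 0.356326 = 0.354375
e^{−rT} = e^{−0.0483·1.9119} = 0.911791
N(−d₁) = 0.238635,  N(−d₂) = 0.361529
Put price V = K·e^{−rT}·N(−d₂) − S·N(−d₁) = 30.478397 − 24.321669 = 6.156728
φ(d₁) = (1/√(2π))·e^{−d₁²/2} = 0.309906
Θ = −S·φ(d₁)·σ/(2√T) + r·K·e^{−rT}·N(−d₂) = −2.943346 + 1.472107 = -1.471239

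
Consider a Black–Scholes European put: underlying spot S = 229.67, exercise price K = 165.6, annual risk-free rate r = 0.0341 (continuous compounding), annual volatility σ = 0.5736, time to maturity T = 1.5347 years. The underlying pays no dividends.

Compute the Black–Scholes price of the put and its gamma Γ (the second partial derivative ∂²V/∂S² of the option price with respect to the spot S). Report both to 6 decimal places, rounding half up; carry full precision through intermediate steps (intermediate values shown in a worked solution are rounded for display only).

price = 24.503177
Γ = 0.001646

σ√T = 0.5736·√1.5347 = 0.710593
d₁ = (ln(S/K) + (r+σ²/2)T) / (σ√T) = (ln(229.67/165.6) + (0.0341+0.5736²/2)·1.5347) / 0.710593 = (0.327068 + 0.304804) / 0.710593 = 0.889219
d₂ = d₁ − σ√T = 0.889219 − 0.710593 = 0.178626
e^{−rT} = e^{−0.0341·1.5347} = 0.949013
N(−d₁) = 0.186943,  N(−d₂) = 0.429116
Put price V = K·e^{−rT}·N(−d₂) − S·N(−d₁) = 67.438311 − 42.935134 = 24.503177
φ(d₁) = (1/√(2π))·e^{−d₁²/2} = 0.268664
Γ = φ(d₁) / (S·σ·√T) = 0.001646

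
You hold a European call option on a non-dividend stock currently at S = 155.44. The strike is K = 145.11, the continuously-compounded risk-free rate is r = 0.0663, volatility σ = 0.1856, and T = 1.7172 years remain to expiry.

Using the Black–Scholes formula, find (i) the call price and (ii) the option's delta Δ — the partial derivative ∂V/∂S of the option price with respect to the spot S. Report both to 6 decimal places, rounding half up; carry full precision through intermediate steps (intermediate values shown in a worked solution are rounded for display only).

σ√T = 0.1856·√1.7172 = 0.243214
d₁ = (ln(S/K) + (r+σ²/2)T) / (σ√T) = (ln(155.44/145.11) + (0.0663+0.1856²/2)·1.7172) / 0.243214 = (0.068768 + 0.143427) / 0.243214 = 0.872461
d₂ = d₁ − σ√T = 0.872461 − 0.243214 = 0.629247
e^{−rT} = e^{−0.0663·1.7172} = 0.892391
N(d₁) = 0.808521,  N(d₂) = 0.735406
Call price V = S·N(d₁) − K·e^{−rT}·N(d₂) = 125.676577 − 95.231382 = 30.445195
Δ = N(d₁) = 0.808521

price = 30.445195
Δ = 0.808521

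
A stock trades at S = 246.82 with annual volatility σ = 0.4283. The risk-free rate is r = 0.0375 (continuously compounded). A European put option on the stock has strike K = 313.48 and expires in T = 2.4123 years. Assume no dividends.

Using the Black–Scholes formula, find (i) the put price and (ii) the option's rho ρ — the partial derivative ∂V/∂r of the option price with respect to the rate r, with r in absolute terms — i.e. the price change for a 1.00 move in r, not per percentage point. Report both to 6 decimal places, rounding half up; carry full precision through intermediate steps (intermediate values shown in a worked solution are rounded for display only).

price = 90.899748
ρ = -491.092223

σ√T = 0.4283·√2.4123 = 0.665218
d₁ = (ln(S/K) + (r+σ²/2)T) / (σ√T) = (ln(246.82/313.48) + (0.0375+0.4283²/2)·2.4123) / 0.665218 = (-0.239076 + 0.311718) / 0.665218 = 0.109201
d₂ = d₁ − σ√T = 0.109201 − 0.665218 = -0.556017
e^{−rT} = e^{−0.0375·2.4123} = 0.913510
N(−d₁) = 0.456522,  N(−d₂) = 0.710900
Put price V = K·e^{−rT}·N(−d₂) − S·N(−d₁) = 203.578420 − 112.678672 = 90.899748
ρ = −K·T·e^{−rT}·N(−d₂) = -491.092223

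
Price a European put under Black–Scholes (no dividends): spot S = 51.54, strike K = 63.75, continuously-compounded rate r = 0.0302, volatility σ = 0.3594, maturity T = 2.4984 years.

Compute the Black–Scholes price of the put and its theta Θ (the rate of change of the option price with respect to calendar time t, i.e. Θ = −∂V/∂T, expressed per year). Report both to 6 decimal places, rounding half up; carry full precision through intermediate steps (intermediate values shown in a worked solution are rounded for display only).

σ√T = 0.3594·√2.4984 = 0.568079
d₁ = (ln(S/K) + (r+σ²/2)T) / (σ√T) = (ln(51.54/63.75) + (0.0302+0.3594²/2)·2.4984) / 0.568079 = (-0.212611 + 0.236809) / 0.568079 = 0.042596
d₂ = d₁ − σ√T = 0.042596 − 0.568079 = -0.525484
e^{−rT} = e^{−0.0302·2.4984} = 0.927325
N(−d₁) = 0.483012,  N(−d₂) = 0.700376
Put price V = K·e^{−rT}·N(−d₂) − S·N(−d₁) = 41.404113 − 24.894431 = 16.509682
φ(d₁) = (1/√(2π))·e^{−d₁²/2} = 0.398581
Θ = −S·φ(d₁)·σ/(2√T) + r·K·e^{−rT}·N(−d₂) = −2.335488 + 1.250404 = -1.085083

price = 16.509682
Θ = -1.085083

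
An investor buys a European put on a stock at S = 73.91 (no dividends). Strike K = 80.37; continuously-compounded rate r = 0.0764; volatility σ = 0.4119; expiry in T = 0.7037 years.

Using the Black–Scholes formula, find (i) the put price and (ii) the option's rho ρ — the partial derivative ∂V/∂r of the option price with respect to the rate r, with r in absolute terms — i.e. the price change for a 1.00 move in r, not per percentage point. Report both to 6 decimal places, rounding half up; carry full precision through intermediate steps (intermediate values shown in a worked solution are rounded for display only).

price = 11.457358
ρ = -32.288553

σ√T = 0.4119·√0.7037 = 0.345530
d₁ = (ln(S/K) + (r+σ²/2)T) / (σ√T) = (ln(73.91/80.37) + (0.0764+0.4119²/2)·0.7037) / 0.345530 = (-0.083793 + 0.113458) / 0.345530 = 0.085854
d₂ = d₁ − σ√T = 0.085854 − 0.345530 = -0.259675
e^{−rT} = e^{−0.0764·0.7037} = 0.947657
N(−d₁) = 0.465791,  N(−d₂) = 0.602443
Put price V = K·e^{−rT}·N(−d₂) − S·N(−d₁) = 45.883974 − 34.426617 = 11.457358
ρ = −K·T·e^{−rT}·N(−d₂) = -32.288553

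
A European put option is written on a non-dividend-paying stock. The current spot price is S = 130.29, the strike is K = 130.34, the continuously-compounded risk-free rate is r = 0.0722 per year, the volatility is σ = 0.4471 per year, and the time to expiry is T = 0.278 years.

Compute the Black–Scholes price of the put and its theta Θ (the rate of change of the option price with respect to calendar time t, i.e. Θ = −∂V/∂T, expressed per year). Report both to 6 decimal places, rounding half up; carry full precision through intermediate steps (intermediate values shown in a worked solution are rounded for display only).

σ√T = 0.4471·√0.278 = 0.235737
d₁ = (ln(S/K) + (r+σ²/2)T) / (σ√T) = (ln(130.29/130.34) + (0.0722+0.4471²/2)·0.278) / 0.235737 = (-0.000384 + 0.047857) / 0.235737 = 0.201385
d₂ = d₁ − σ√T = 0.201385 − 0.235737 = -0.034352
e^{−rT} = e^{−0.0722·0.278} = 0.980128
N(−d₁) = 0.420199,  N(−d₂) = 0.513702
Put price V = K·e^{−rT}·N(−d₂) − S·N(−d₁) = 65.625361 − 54.747704 = 10.877657
φ(d₁) = (1/√(2π))·e^{−d₁²/2} = 0.390934
Θ = −S·φ(d₁)·σ/(2√T) + r·K·e^{−rT}·N(−d₂) = −21.595677 + 4.738151 = -16.857526

price = 10.877657
Θ = -16.857526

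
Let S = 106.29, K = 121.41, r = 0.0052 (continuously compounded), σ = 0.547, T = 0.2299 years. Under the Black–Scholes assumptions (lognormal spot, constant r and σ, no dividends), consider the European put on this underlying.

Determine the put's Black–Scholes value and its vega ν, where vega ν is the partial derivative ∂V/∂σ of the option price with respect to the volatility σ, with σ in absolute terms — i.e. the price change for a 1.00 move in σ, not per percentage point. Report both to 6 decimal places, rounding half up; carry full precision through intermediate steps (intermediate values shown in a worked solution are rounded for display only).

σ√T = 0.547·√0.2299 = 0.262275
d₁ = (ln(S/K) + (r+σ²/2)T) / (σ√T) = (ln(106.29/121.41) + (0.0052+0.547²/2)·0.2299) / 0.262275 = (-0.133002 + 0.035590) / 0.262275 = -0.371414
d₂ = d₁ − σ√T = -0.371414 − 0.262275 = -0.633689
e^{−rT} = e^{−0.0052·0.2299} = 0.998805
N(−d₁) = 0.644835,  N(−d₂) = 0.736858
Put price V = K·e^{−rT}·N(−d₂) − S·N(−d₁) = 89.355038 − 68.539539 = 20.815499
φ(d₁) = (1/√(2π))·e^{−d₁²/2} = 0.372353
ν = S·φ(d₁)·√T = 18.976535

price = 20.815499
ν = 18.976535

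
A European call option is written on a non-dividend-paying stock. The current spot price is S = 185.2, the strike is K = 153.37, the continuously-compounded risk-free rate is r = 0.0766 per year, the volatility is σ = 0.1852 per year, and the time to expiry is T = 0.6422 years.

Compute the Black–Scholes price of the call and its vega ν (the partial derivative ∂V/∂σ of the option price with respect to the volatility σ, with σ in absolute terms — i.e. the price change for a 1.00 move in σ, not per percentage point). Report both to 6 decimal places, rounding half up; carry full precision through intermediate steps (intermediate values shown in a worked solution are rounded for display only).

σ√T = 0.1852·√0.6422 = 0.148414
d₁ = (ln(S/K) + (r+σ²/2)T) / (σ√T) = (ln(185.2/153.37) + (0.0766+0.1852²/2)·0.6422) / 0.148414 = (0.188583 + 0.060206) / 0.148414 = 1.676312
d₂ = d₁ − σ√T = 1.676312 − 0.148414 = 1.527898
e^{−rT} = e^{−0.0766·0.6422} = 0.951998
N(d₁) = 0.953161,  N(d₂) = 0.936731
Call price V = S·N(d₁) − K·e^{−rT}·N(d₂) = 176.525509 − 136.770144 = 39.755366
φ(d₁) = (1/√(2π))·e^{−d₁²/2} = 0.097886
ν = S·φ(d₁)·√T = 14.527716

price = 39.755366
ν = 14.527716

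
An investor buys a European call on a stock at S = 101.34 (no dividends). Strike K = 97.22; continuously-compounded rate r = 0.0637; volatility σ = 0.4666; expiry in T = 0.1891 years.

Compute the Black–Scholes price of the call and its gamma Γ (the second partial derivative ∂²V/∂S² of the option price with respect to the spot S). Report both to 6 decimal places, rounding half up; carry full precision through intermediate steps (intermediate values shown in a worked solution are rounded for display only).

σ√T = 0.4666·√0.1891 = 0.202904
d₁ = (ln(S/K) + (r+σ²/2)T) / (σ√T) = (ln(101.34/97.22) + (0.0637+0.4666²/2)·0.1891) / 0.202904 = (0.041505 + 0.032631) / 0.202904 = 0.365372
d₂ = d₁ − σ√T = 0.365372 − 0.202904 = 0.162468
e^{−rT} = e^{−0.0637·0.1891} = 0.988027
N(d₁) = 0.642583,  N(d₂) = 0.564531
Call price V = S·N(d₁) − K·e^{−rT}·N(d₂) = 65.119375 − 54.226594 = 10.892781
φ(d₁) = (1/√(2π))·e^{−d₁²/2} = 0.373183
Γ = φ(d₁) / (S·σ·√T) = 0.018149

price = 10.892781
Γ = 0.018149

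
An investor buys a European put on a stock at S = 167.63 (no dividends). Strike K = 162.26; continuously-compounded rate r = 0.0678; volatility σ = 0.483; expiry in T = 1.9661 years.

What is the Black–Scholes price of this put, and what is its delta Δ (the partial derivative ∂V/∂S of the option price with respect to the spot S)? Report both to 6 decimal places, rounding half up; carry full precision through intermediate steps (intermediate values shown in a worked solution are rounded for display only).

σ√T = 0.483·√1.9661 = 0.677251
d₁ = (ln(S/K) + (r+σ²/2)T) / (σ√T) = (ln(167.63/162.26) + (0.0678+0.483²/2)·1.9661) / 0.677251 = (0.032559 + 0.362636) / 0.677251 = 0.583529
d₂ = d₁ − σ√T = 0.583529 − 0.677251 = -0.093723
e^{−rT} = e^{−0.0678·1.9661} = 0.875201
N(−d₁) = 0.279769,  N(−d₂) = 0.537335
Put price V = K·e^{−rT}·N(−d₂) − S·N(−d₁) = 76.307067 − 46.897642 = 29.409425
Δ = −N(−d₁) = -0.279769

price = 29.409425
Δ = -0.279769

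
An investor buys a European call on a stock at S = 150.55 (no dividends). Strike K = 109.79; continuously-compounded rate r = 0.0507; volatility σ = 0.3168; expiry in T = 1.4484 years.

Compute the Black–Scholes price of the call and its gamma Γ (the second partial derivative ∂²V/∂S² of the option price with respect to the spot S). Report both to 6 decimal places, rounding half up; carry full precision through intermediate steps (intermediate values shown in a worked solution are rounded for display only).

σ√T = 0.3168·√1.4484 = 0.381267
d₁ = (ln(S/K) + (r+σ²/2)T) / (σ√T) = (ln(150.55/109.79) + (0.0507+0.3168²/2)·1.4484) / 0.381267 = (0.315726 + 0.146116) / 0.381267 = 1.211334
d₂ = d₁ − σ√T = 1.211334 − 0.381267 = 0.830067
e^{−rT} = e^{−0.0507·1.4484} = 0.929198
N(d₁) = 0.887116,  N(d₂) = 0.796750
Call price V = S·N(d₁) − K·e^{−rT}·N(d₂) = 133.555366 − 81.281685 = 52.273681
φ(d₁) = (1/√(2π))·e^{−d₁²/2} = 0.191550
Γ = φ(d₁) / (S·σ·√T) = 0.003337

price = 52.273681
Γ = 0.003337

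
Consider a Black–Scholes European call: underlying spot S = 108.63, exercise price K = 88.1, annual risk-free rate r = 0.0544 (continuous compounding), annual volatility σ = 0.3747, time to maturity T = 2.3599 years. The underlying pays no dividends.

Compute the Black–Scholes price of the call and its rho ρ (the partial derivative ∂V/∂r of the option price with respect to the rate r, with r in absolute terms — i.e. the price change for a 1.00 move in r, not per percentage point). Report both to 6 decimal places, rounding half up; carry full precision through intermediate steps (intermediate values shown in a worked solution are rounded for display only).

price = 40.043601
ρ = 112.930404

σ√T = 0.3747·√2.3599 = 0.575613
d₁ = (ln(S/K) + (r+σ²/2)T) / (σ√T) = (ln(108.63/88.1) + (0.0544+0.3747²/2)·2.3599) / 0.575613 = (0.209475 + 0.294044) / 0.575613 = 0.874752
d₂ = d₁ − σ√T = 0.874752 − 0.575613 = 0.299140
e^{−rT} = e^{−0.0544·2.3599} = 0.879520
N(d₁) = 0.809146,  N(d₂) = 0.617583
Call price V = S·N(d₁) − K·e^{−rT}·N(d₂) = 87.897495 − 47.853894 = 40.043601
ρ = K·T·e^{−rT}·N(d₂) = 112.930404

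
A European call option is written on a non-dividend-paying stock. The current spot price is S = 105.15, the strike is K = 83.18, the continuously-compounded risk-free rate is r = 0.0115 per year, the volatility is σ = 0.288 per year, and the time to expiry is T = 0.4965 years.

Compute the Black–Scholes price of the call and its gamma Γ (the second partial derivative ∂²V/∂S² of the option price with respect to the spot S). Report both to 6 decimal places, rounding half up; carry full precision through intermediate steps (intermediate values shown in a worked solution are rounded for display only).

price = 23.538832
Γ = 0.008193

σ√T = 0.288·√0.4965 = 0.202933
d₁ = (ln(S/K) + (r+σ²/2)T) / (σ√T) = (ln(105.15/83.18) + (0.0115+0.288²/2)·0.4965) / 0.202933 = (0.234381 + 0.026301) / 0.202933 = 1.284571
d₂ = d₁ − σ√T = 1.284571 − 0.202933 = 1.081639
e^{−rT} = e^{−0.0115·0.4965} = 0.994307
N(d₁) = 0.900529,  N(d₂) = 0.860293
Call price V = S·N(d₁) − K·e^{−rT}·N(d₂) = 94.690617 − 71.151785 = 23.538832
φ(d₁) = (1/√(2π))·e^{−d₁²/2} = 0.174820
Γ = φ(d₁) / (S·σ·√T) = 0.008193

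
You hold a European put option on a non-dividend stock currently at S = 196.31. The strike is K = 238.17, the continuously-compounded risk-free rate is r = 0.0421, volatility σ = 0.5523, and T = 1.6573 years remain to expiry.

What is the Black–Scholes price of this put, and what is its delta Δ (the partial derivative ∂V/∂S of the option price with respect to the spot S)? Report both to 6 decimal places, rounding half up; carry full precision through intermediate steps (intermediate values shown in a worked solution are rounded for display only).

σ√T = 0.5523·√1.6573 = 0.711010
d₁ = (ln(S/K) + (r+σ²/2)T) / (σ√T) = (ln(196.31/238.17) + (0.0421+0.5523²/2)·1.6573) / 0.711010 = (-0.193290 + 0.322540) / 0.711010 = 0.181784
d₂ = d₁ − σ√T = 0.181784 − 0.711010 = -0.529226
e^{−rT} = e^{−0.0421·1.6573} = 0.932606
N(−d₁) = 0.427876,  N(−d₂) = 0.701676
Put price V = K·e^{−rT}·N(−d₂) − S·N(−d₁) = 155.855348 − 83.996367 = 71.858981
Δ = −N(−d₁) = -0.427876

price = 71.858981
Δ = -0.427876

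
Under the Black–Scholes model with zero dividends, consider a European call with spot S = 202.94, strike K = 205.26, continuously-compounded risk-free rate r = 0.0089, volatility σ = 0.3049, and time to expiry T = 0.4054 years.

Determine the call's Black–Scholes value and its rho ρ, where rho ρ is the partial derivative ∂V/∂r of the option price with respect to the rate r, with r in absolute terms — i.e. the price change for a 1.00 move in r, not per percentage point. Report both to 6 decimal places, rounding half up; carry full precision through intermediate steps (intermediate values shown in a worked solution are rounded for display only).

σ√T = 0.3049·√0.4054 = 0.194133
d₁ = (ln(S/K) + (r+σ²/2)T) / (σ√T) = (ln(202.94/205.26) + (0.0089+0.3049²/2)·0.4054) / 0.194133 = (-0.011367 + 0.022452) / 0.194133 = 0.057099
d₂ = d₁ − σ√T = 0.057099 − 0.194133 = -0.137034
e^{−rT} = e^{−0.0089·0.4054} = 0.996398
N(d₁) = 0.522767,  N(d₂) = 0.445502
Call price V = S·N(d₁) − K·e^{−rT}·N(d₂) = 106.090287 − 91.114381 = 14.975906
ρ = K·T·e^{−rT}·N(d₂) = 36.937770

price = 14.975906
ρ = 36.937770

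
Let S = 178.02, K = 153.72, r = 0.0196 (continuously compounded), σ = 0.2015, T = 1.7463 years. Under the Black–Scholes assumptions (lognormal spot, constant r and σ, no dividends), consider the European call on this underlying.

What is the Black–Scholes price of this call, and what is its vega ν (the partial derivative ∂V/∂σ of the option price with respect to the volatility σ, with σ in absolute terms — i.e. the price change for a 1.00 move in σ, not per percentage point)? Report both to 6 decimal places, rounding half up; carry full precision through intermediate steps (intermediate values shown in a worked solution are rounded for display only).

price = 35.843038
ν = 67.447404

σ√T = 0.2015·√1.7463 = 0.266278
d₁ = (ln(S/K) + (r+σ²/2)T) / (σ√T) = (ln(178.02/153.72) + (0.0196+0.2015²/2)·1.7463) / 0.266278 = (0.146763 + 0.069679) / 0.266278 = 0.812846
d₂ = d₁ − σ√T = 0.812846 − 0.266278 = 0.546568
e^{−rT} = e^{−0.0196·1.7463} = 0.966352
N(d₁) = 0.791847,  N(d₂) = 0.707662
Call price V = S·N(d₁) − K·e^{−rT}·N(d₂) = 140.964546 − 105.121508 = 35.843038
φ(d₁) = (1/√(2π))·e^{−d₁²/2} = 0.286706
ν = S·φ(d₁)·√T = 67.447404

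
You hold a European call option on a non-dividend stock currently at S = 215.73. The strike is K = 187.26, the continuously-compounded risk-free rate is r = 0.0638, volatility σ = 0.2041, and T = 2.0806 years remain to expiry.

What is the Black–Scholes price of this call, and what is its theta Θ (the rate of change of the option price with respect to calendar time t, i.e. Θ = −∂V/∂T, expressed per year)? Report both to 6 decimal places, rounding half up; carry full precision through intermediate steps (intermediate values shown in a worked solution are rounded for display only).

price = 56.959039
Θ = -11.600692

σ√T = 0.2041·√2.0806 = 0.294400
d₁ = (ln(S/K) + (r+σ²/2)T) / (σ√T) = (ln(215.73/187.26) + (0.0638+0.2041²/2)·2.0806) / 0.294400 = (0.141530 + 0.176078) / 0.294400 = 1.078831
d₂ = d₁ − σ√T = 1.078831 − 0.294400 = 0.784431
e^{−rT} = e^{−0.0638·2.0806} = 0.875691
N(d₁) = 0.859668,  N(d₂) = 0.783606
Call price V = S·N(d₁) − K·e^{−rT}·N(d₂) = 185.456275 − 128.497235 = 56.959039
φ(d₁) = (1/√(2π))·e^{−d₁²/2} = 0.222935
Θ = −S·φ(d₁)·σ/(2√T) − r·K·e^{−rT}·N(d₂) = −3.402568 − 8.198124 = -11.600692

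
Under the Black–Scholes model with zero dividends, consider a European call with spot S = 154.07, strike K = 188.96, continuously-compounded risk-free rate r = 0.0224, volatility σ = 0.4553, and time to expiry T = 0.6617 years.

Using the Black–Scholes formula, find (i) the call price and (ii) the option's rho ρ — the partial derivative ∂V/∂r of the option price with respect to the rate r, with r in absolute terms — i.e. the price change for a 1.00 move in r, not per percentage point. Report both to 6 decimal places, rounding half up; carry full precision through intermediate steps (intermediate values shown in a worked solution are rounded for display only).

price = 12.086292
ρ = 29.950588

σ√T = 0.4553·√0.6617 = 0.370364
d₁ = (ln(S/K) + (r+σ²/2)T) / (σ√T) = (ln(154.07/188.96) + (0.0224+0.4553²/2)·0.6617) / 0.370364 = (-0.204128 + 0.083407) / 0.370364 = -0.325954
d₂ = d₁ − σ√T = -0.325954 − 0.370364 = -0.696318
e^{−rT} = e^{−0.0224·0.6617} = 0.985287
N(d₁) = 0.372229,  N(d₂) = 0.243115
Call price V = S·N(d₁) − K·e^{−rT}·N(d₂) = 57.349383 − 45.263091 = 12.086292
ρ = K·T·e^{−rT}·N(d₂) = 29.950588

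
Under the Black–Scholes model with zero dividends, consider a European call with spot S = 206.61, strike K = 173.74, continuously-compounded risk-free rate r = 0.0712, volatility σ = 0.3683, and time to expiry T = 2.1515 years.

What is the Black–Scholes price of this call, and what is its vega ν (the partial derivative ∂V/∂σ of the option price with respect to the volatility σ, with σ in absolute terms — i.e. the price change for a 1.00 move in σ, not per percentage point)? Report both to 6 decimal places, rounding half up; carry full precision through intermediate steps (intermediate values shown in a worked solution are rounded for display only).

σ√T = 0.3683·√2.1515 = 0.540222
d₁ = (ln(S/K) + (r+σ²/2)T) / (σ√T) = (ln(206.61/173.74) + (0.0712+0.3683²/2)·2.1515) / 0.540222 = (0.173273 + 0.299107) / 0.540222 = 0.874418
d₂ = d₁ − σ√T = 0.874418 − 0.540222 = 0.334196
e^{−rT} = e^{−0.0712·2.1515} = 0.857969
N(d₁) = 0.809055,  N(d₂) = 0.630884
Call price V = S·N(d₁) − K·e^{−rT}·N(d₂) = 167.158769 − 94.041846 = 73.116923
φ(d₁) = (1/√(2π))·e^{−d₁²/2} = 0.272194
ν = S·φ(d₁)·√T = 82.489738

price = 73.116923
ν = 82.489738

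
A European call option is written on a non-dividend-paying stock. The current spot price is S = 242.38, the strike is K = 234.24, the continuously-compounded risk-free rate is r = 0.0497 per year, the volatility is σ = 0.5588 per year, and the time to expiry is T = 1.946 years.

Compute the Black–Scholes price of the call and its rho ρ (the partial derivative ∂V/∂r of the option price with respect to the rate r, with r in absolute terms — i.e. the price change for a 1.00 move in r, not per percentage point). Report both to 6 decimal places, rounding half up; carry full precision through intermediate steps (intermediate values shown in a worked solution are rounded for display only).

σ√T = 0.5588·√1.946 = 0.779521
d₁ = (ln(S/K) + (r+σ²/2)T) / (σ√T) = (ln(242.38/234.24) + (0.0497+0.5588²/2)·1.946) / 0.779521 = (0.034161 + 0.400543) / 0.779521 = 0.557654
d₂ = d₁ − σ√T = 0.557654 − 0.779521 = -0.221867
e^{−rT} = e^{−0.0497·1.946} = 0.907814
N(d₁) = 0.711460,  N(d₂) = 0.412209
Call price V = S·N(d₁) − K·e^{−rT}·N(d₂) = 172.443614 − 87.654662 = 84.788952
ρ = K·T·e^{−rT}·N(d₂) = 170.575973

price = 84.788952
ρ = 170.575973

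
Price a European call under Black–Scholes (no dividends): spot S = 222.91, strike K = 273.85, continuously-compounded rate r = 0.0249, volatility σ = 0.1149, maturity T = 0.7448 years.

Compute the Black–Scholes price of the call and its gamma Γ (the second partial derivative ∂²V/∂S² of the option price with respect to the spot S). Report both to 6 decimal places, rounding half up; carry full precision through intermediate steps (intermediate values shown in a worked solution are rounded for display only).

price = 0.276175
Γ = 0.003327

σ√T = 0.1149·√0.7448 = 0.099161
d₁ = (ln(S/K) + (r+σ²/2)T) / (σ√T) = (ln(222.91/273.85) + (0.0249+0.1149²/2)·0.7448) / 0.099161 = (-0.205812 + 0.023462) / 0.099161 = -1.838938
d₂ = d₁ − σ√T = -1.838938 − 0.099161 = -1.938098
e^{−rT} = e^{−0.0249·0.7448} = 0.981625
N(d₁) = 0.032962,  N(d₂) = 0.026306
Call price V = S·N(d₁) − K·e^{−rT}·N(d₂) = 7.347599 − 7.071424 = 0.276175
φ(d₁) = (1/√(2π))·e^{−d₁²/2} = 0.073550
Γ = φ(d₁) / (S·σ·√T) = 0.003327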